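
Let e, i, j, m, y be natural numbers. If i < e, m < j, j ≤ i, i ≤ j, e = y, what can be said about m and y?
m < y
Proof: i ≤ j and j ≤ i, hence i = j. i < e, so j < e. e = y, so j < y. From m < j, m < y.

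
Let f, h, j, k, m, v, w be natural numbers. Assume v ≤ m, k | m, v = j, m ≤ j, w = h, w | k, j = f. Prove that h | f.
Since v = j and v ≤ m, j ≤ m. Since m ≤ j, m = j. w | k and k | m, hence w | m. m = j, so w | j. Since j = f, w | f. w = h, so h | f.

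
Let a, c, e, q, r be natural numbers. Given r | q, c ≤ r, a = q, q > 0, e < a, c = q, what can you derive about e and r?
e < r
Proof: c = q and c ≤ r, therefore q ≤ r. Since r | q and q > 0, r ≤ q. Since q ≤ r, q = r. Since a = q, a = r. e < a, so e < r.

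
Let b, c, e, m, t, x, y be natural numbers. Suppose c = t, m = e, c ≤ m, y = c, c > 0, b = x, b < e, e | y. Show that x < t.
From y = c and e | y, e | c. c > 0, so e ≤ c. m = e and c ≤ m, hence c ≤ e. Since e ≤ c, e = c. c = t, so e = t. b = x and b < e, hence x < e. From e = t, x < t.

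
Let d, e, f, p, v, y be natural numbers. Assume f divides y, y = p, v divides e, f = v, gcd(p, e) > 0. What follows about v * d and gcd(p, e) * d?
v * d ≤ gcd(p, e) * d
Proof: f = v and f divides y, thus v divides y. y = p, so v divides p. v divides e, so v divides gcd(p, e). Because gcd(p, e) > 0, v ≤ gcd(p, e). By multiplying by a non-negative, v * d ≤ gcd(p, e) * d.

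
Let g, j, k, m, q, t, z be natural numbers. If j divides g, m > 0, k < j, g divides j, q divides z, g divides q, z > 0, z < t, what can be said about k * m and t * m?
k * m < t * m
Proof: j divides g and g divides j, thus j = g. From k < j, k < g. g divides q and q divides z, so g divides z. Because z > 0, g ≤ z. z < t, so g < t. Since k < g, k < t. From m > 0, by multiplying by a positive, k * m < t * m.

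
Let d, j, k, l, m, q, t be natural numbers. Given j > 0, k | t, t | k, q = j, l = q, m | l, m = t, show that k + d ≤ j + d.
t | k and k | t, so t = k. l = q and m | l, therefore m | q. m = t, so t | q. Since q = j, t | j. Since t = k, k | j. Since j > 0, k ≤ j. Then k + d ≤ j + d.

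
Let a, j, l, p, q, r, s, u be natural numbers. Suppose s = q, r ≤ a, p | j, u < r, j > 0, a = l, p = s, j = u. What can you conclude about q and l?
q < l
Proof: p = s and s = q, therefore p = q. Since p | j and j > 0, p ≤ j. j = u, so p ≤ u. Because p = q, q ≤ u. Since a = l and r ≤ a, r ≤ l. u < r, so u < l. Since q ≤ u, q < l.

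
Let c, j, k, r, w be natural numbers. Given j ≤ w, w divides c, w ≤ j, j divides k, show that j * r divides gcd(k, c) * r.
w ≤ j and j ≤ w, thus w = j. Since w divides c, j divides c. Since j divides k, j divides gcd(k, c). Then j * r divides gcd(k, c) * r.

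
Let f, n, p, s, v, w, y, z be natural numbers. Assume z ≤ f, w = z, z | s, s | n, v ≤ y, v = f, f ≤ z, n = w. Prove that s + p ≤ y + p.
f ≤ z and z ≤ f, therefore f = z. n = w and w = z, hence n = z. Since s | n, s | z. Since z | s, z = s. Since f = z, f = s. v = f and v ≤ y, thus f ≤ y. f = s, so s ≤ y. Then s + p ≤ y + p.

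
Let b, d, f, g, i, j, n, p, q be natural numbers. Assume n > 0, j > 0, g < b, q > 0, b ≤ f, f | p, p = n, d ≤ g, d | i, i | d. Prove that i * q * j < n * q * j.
d | i and i | d, hence d = i. d ≤ g, so i ≤ g. Since g < b and b ≤ f, g < f. i ≤ g, so i < f. Since p = n and f | p, f | n. n > 0, so f ≤ n. Since i < f, i < n. q > 0, so i * q < n * q. Since j > 0, i * q * j < n * q * j.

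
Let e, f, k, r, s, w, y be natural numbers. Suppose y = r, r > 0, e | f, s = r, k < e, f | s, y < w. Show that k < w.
e | f and f | s, therefore e | s. Since s = r, e | r. r > 0, so e ≤ r. Since y = r and y < w, r < w. Since e ≤ r, e < w. Since k < e, k < w.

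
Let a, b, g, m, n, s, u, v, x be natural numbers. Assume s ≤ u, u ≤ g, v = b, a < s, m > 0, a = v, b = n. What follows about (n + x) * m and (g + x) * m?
(n + x) * m < (g + x) * m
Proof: From a = v and v = b, a = b. Since b = n, a = n. a < s and s ≤ u, so a < u. Since u ≤ g, a < g. Since a = n, n < g. Then n + x < g + x. Since m > 0, (n + x) * m < (g + x) * m.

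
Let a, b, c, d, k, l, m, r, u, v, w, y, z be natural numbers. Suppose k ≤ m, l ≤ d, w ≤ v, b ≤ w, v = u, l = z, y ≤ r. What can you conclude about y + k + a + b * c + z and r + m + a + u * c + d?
y + k + a + b * c + z ≤ r + m + a + u * c + d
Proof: From y ≤ r and k ≤ m, y + k ≤ r + m. Then y + k + a ≤ r + m + a. From v = u and w ≤ v, w ≤ u. Since b ≤ w, b ≤ u. By multiplying by a non-negative, b * c ≤ u * c. l = z and l ≤ d, thus z ≤ d. Since b * c ≤ u * c, b * c + z ≤ u * c + d. y + k + a ≤ r + m + a, so y + k + a + b * c + z ≤ r + m + a + u * c + d.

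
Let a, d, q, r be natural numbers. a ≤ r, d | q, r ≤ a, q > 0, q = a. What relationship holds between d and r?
d ≤ r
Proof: a ≤ r and r ≤ a, therefore a = r. Since q = a, q = r. Because d | q and q > 0, d ≤ q. q = r, so d ≤ r.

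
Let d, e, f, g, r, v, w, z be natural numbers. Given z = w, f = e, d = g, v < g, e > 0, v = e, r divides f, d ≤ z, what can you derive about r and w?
r < w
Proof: f = e and r divides f, so r divides e. e > 0, so r ≤ e. From v = e and v < g, e < g. d = g and d ≤ z, thus g ≤ z. Since e < g, e < z. Since r ≤ e, r < z. Since z = w, r < w.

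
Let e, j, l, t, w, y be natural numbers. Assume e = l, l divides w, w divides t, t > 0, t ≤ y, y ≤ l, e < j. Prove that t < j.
l divides w and w divides t, hence l divides t. t > 0, so l ≤ t. t ≤ y and y ≤ l, so t ≤ l. l ≤ t, so l = t. Since e = l, e = t. e < j, so t < j.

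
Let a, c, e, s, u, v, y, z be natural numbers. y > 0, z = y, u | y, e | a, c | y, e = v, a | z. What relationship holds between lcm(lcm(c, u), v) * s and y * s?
lcm(lcm(c, u), v) * s ≤ y * s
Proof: Because c | y and u | y, lcm(c, u) | y. e = v and e | a, thus v | a. z = y and a | z, hence a | y. v | a, so v | y. From lcm(c, u) | y, lcm(lcm(c, u), v) | y. Since y > 0, lcm(lcm(c, u), v) ≤ y. Then lcm(lcm(c, u), v) * s ≤ y * s.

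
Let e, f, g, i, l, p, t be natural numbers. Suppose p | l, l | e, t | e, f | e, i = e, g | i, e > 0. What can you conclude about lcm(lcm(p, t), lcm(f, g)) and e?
lcm(lcm(p, t), lcm(f, g)) ≤ e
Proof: p | l and l | e, therefore p | e. Since t | e, lcm(p, t) | e. Since i = e and g | i, g | e. f | e, so lcm(f, g) | e. lcm(p, t) | e, so lcm(lcm(p, t), lcm(f, g)) | e. Because e > 0, lcm(lcm(p, t), lcm(f, g)) ≤ e.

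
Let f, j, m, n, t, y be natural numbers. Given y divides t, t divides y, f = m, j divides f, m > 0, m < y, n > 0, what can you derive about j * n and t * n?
j * n < t * n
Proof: y divides t and t divides y, therefore y = t. f = m and j divides f, hence j divides m. Since m > 0, j ≤ m. Since m < y, j < y. y = t, so j < t. Since n > 0, by multiplying by a positive, j * n < t * n.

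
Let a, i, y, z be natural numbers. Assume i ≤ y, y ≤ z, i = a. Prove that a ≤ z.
From i ≤ y and y ≤ z, i ≤ z. Since i = a, a ≤ z.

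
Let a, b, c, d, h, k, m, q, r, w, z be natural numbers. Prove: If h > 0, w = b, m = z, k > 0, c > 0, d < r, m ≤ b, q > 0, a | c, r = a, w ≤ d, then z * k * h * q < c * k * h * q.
w = b and w ≤ d, hence b ≤ d. r = a and d < r, therefore d < a. From b ≤ d, b < a. a | c and c > 0, so a ≤ c. Because b < a, b < c. m ≤ b, so m < c. m = z, so z < c. Since k > 0, z * k < c * k. Since h > 0, z * k * h < c * k * h. q > 0, so z * k * h * q < c * k * h * q.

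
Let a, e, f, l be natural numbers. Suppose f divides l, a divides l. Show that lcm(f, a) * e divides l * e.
f divides l and a divides l, hence lcm(f, a) divides l. Then lcm(f, a) * e divides l * e.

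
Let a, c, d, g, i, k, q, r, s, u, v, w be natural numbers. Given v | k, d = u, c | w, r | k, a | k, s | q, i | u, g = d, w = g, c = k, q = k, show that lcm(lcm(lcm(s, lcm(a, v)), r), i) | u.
Since q = k and s | q, s | k. a | k and v | k, thus lcm(a, v) | k. s | k, so lcm(s, lcm(a, v)) | k. Since r | k, lcm(lcm(s, lcm(a, v)), r) | k. g = d and d = u, therefore g = u. w = g and c | w, thus c | g. Since c = k, k | g. Since g = u, k | u. lcm(lcm(s, lcm(a, v)), r) | k, so lcm(lcm(s, lcm(a, v)), r) | u. Since i | u, lcm(lcm(lcm(s, lcm(a, v)), r), i) | u.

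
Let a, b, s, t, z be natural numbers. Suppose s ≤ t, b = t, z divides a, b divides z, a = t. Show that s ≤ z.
Since b = t and b divides z, t divides z. Since a = t and z divides a, z divides t. Since t divides z, t = z. s ≤ t, so s ≤ z.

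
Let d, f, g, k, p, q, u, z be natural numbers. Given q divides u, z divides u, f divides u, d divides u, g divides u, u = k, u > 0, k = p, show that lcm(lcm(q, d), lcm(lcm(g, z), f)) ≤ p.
u = k and k = p, therefore u = p. q divides u and d divides u, so lcm(q, d) divides u. Since g divides u and z divides u, lcm(g, z) divides u. Since f divides u, lcm(lcm(g, z), f) divides u. lcm(q, d) divides u, so lcm(lcm(q, d), lcm(lcm(g, z), f)) divides u. Since u > 0, lcm(lcm(q, d), lcm(lcm(g, z), f)) ≤ u. Since u = p, lcm(lcm(q, d), lcm(lcm(g, z), f)) ≤ p.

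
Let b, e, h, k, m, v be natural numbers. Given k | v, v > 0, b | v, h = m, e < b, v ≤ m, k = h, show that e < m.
Because k = h and k | v, h | v. Since h = m, m | v. v > 0, so m ≤ v. v ≤ m, so v = m. b | v and v > 0, so b ≤ v. v = m, so b ≤ m. Since e < b, e < m.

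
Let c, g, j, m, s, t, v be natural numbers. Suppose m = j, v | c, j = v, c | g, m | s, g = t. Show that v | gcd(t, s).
Because v | c and c | g, v | g. Since g = t, v | t. Because m = j and m | s, j | s. Since j = v, v | s. v | t, so v | gcd(t, s).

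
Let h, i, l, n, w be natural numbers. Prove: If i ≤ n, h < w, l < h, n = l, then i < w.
n = l and i ≤ n, thus i ≤ l. l < h and h < w, so l < w. i ≤ l, so i < w.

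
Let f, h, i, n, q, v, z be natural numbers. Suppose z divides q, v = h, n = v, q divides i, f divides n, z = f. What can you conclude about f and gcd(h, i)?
f divides gcd(h, i)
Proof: n = v and f divides n, hence f divides v. Since v = h, f divides h. Since z divides q and q divides i, z divides i. Since z = f, f divides i. f divides h, so f divides gcd(h, i).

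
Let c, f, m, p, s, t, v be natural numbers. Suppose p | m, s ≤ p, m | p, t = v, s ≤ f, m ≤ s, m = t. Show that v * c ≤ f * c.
Since p | m and m | p, p = m. Since s ≤ p, s ≤ m. Since m ≤ s, s = m. m = t, so s = t. Because t = v, s = v. From s ≤ f, v ≤ f. Then v * c ≤ f * c.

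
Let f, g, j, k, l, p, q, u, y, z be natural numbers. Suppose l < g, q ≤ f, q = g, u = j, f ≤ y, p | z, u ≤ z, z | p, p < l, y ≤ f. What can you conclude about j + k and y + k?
j + k < y + k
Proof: f ≤ y and y ≤ f, thus f = y. Because z | p and p | z, z = p. u ≤ z, so u ≤ p. p < l and l < g, so p < g. Since u ≤ p, u < g. Since u = j, j < g. Because q = g and q ≤ f, g ≤ f. j < g, so j < f. f = y, so j < y. Then j + k < y + k.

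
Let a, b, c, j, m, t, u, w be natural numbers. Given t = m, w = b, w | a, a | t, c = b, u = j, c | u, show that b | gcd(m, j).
w = b and w | a, so b | a. Since a | t, b | t. Since t = m, b | m. u = j and c | u, thus c | j. Since c = b, b | j. Since b | m, b | gcd(m, j).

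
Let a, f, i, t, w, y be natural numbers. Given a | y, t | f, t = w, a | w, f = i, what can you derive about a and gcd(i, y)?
a | gcd(i, y)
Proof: Since t = w and t | f, w | f. Since f = i, w | i. Since a | w, a | i. From a | y, a | gcd(i, y).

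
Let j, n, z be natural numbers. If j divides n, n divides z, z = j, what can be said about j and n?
j = n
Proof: z = j and n divides z, hence n divides j. From j divides n, j = n.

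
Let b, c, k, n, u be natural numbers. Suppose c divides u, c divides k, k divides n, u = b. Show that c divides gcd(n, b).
c divides k and k divides n, therefore c divides n. u = b and c divides u, so c divides b. Because c divides n, c divides gcd(n, b).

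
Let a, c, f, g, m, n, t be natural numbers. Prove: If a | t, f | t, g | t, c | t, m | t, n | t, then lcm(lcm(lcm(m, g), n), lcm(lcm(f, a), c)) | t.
m | t and g | t, thus lcm(m, g) | t. n | t, so lcm(lcm(m, g), n) | t. f | t and a | t, thus lcm(f, a) | t. c | t, so lcm(lcm(f, a), c) | t. Since lcm(lcm(m, g), n) | t, lcm(lcm(lcm(m, g), n), lcm(lcm(f, a), c)) | t.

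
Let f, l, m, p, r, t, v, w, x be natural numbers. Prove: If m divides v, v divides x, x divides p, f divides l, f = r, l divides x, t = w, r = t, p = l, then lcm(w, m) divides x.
r = t and t = w, thus r = w. p = l and x divides p, thus x divides l. l divides x, so l = x. f divides l, so f divides x. Since f = r, r divides x. r = w, so w divides x. m divides v and v divides x, thus m divides x. Since w divides x, lcm(w, m) divides x.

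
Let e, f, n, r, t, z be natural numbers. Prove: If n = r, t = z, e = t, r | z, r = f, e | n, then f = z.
e = t and e | n, hence t | n. t = z, so z | n. Since n = r, z | r. Since r | z, z = r. Since r = f, z = f. Then f = z.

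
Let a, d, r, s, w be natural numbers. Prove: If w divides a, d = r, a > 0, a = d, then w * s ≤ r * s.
Since a = d and d = r, a = r. Because w divides a and a > 0, w ≤ a. Since a = r, w ≤ r. By multiplying by a non-negative, w * s ≤ r * s.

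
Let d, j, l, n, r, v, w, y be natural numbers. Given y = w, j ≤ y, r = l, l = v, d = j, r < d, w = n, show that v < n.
Because r = l and l = v, r = v. Because d = j and r < d, r < j. y = w and j ≤ y, so j ≤ w. Since r < j, r < w. Since w = n, r < n. r = v, so v < n.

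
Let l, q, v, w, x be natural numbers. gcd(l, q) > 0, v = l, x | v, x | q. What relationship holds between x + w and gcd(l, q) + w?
x + w ≤ gcd(l, q) + w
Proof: v = l and x | v, thus x | l. x | q, so x | gcd(l, q). Since gcd(l, q) > 0, x ≤ gcd(l, q). Then x + w ≤ gcd(l, q) + w.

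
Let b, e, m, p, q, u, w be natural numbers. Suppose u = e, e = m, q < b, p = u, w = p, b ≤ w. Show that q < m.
p = u and u = e, hence p = e. Since e = m, p = m. w = p and b ≤ w, therefore b ≤ p. p = m, so b ≤ m. Since q < b, q < m.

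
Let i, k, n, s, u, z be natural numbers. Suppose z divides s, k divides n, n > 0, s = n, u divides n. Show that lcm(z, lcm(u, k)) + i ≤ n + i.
s = n and z divides s, therefore z divides n. Because u divides n and k divides n, lcm(u, k) divides n. Since z divides n, lcm(z, lcm(u, k)) divides n. Since n > 0, lcm(z, lcm(u, k)) ≤ n. Then lcm(z, lcm(u, k)) + i ≤ n + i.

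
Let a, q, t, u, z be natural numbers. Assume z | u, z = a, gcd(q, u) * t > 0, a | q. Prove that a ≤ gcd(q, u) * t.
Because z = a and z | u, a | u. a | q, so a | gcd(q, u). Then a | gcd(q, u) * t. gcd(q, u) * t > 0, so a ≤ gcd(q, u) * t.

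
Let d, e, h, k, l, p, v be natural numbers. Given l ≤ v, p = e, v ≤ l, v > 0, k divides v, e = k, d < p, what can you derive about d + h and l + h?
d + h < l + h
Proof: p = e and e = k, thus p = k. Since d < p, d < k. Since v ≤ l and l ≤ v, v = l. Since k divides v and v > 0, k ≤ v. Because v = l, k ≤ l. From d < k, d < l. Then d + h < l + h.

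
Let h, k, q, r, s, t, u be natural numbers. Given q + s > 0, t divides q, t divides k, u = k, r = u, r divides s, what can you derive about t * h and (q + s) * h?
t * h ≤ (q + s) * h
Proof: From r = u and u = k, r = k. r divides s, so k divides s. t divides k, so t divides s. Since t divides q, t divides q + s. From q + s > 0, t ≤ q + s. By multiplying by a non-negative, t * h ≤ (q + s) * h.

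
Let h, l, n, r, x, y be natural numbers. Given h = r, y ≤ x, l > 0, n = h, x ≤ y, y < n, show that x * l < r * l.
n = h and h = r, hence n = r. y ≤ x and x ≤ y, so y = x. y < n, so x < n. n = r, so x < r. Since l > 0, x * l < r * l.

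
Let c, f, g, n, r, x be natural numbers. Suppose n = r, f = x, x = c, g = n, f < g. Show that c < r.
f = x and x = c, therefore f = c. g = n and f < g, so f < n. Since f = c, c < n. Since n = r, c < r.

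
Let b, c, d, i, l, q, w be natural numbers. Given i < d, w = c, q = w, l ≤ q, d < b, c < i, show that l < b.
q = w and w = c, so q = c. From l ≤ q, l ≤ c. From c < i and i < d, c < d. d < b, so c < b. Since l ≤ c, l < b.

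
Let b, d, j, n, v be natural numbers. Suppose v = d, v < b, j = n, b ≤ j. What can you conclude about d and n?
d < n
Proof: Because j = n and b ≤ j, b ≤ n. Since v < b, v < n. Since v = d, d < n.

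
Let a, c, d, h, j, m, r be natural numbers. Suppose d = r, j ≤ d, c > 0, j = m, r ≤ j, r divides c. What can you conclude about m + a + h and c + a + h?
m + a + h ≤ c + a + h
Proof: Since d = r and j ≤ d, j ≤ r. r ≤ j, so r = j. Since j = m, r = m. Since r divides c, m divides c. c > 0, so m ≤ c. Then m + a ≤ c + a. Then m + a + h ≤ c + a + h.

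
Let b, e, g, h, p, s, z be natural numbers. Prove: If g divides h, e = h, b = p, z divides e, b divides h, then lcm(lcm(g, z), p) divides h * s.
e = h and z divides e, hence z divides h. Since g divides h, lcm(g, z) divides h. b = p and b divides h, therefore p divides h. Since lcm(g, z) divides h, lcm(lcm(g, z), p) divides h. Then lcm(lcm(g, z), p) divides h * s.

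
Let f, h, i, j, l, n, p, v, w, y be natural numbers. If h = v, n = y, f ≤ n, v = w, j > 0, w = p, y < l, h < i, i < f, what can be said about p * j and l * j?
p * j < l * j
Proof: v = w and w = p, thus v = p. h = v and h < i, therefore v < i. Since n = y and f ≤ n, f ≤ y. Since i < f, i < y. v < i, so v < y. Since y < l, v < l. Since v = p, p < l. Combined with j > 0, by multiplying by a positive, p * j < l * j.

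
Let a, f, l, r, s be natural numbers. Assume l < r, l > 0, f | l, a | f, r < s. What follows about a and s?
a < s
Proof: a | f and f | l, thus a | l. Since l > 0, a ≤ l. Since l < r and r < s, l < s. Since a ≤ l, a < s.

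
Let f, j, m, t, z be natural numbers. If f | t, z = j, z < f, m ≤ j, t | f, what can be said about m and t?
m < t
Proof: f | t and t | f, therefore f = t. Since z < f, z < t. Since z = j, j < t. m ≤ j, so m < t.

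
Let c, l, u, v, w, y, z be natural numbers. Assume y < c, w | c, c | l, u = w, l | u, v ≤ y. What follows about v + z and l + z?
v + z < l + z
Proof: u = w and l | u, hence l | w. Since w | c, l | c. c | l, so c = l. v ≤ y and y < c, therefore v < c. c = l, so v < l. Then v + z < l + z.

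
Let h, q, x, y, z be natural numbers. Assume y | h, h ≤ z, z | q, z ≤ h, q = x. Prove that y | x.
Since z ≤ h and h ≤ z, z = h. From q = x and z | q, z | x. z = h, so h | x. y | h, so y | x.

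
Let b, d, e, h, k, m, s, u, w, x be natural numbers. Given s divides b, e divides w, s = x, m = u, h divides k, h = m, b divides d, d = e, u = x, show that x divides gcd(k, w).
From h = m and m = u, h = u. Since h divides k, u divides k. Since u = x, x divides k. Since s divides b and b divides d, s divides d. d = e, so s divides e. Since e divides w, s divides w. s = x, so x divides w. Because x divides k, x divides gcd(k, w).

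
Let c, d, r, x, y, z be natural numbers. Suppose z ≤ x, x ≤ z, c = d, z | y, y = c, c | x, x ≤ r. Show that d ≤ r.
z ≤ x and x ≤ z, hence z = x. y = c and z | y, therefore z | c. z = x, so x | c. Since c | x, x = c. Since c = d, x = d. Because x ≤ r, d ≤ r.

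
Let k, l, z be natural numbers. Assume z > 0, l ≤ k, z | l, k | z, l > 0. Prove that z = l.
k | z and z > 0, hence k ≤ z. Since l ≤ k, l ≤ z. Because z | l and l > 0, z ≤ l. Since l ≤ z, l = z. Then z = l.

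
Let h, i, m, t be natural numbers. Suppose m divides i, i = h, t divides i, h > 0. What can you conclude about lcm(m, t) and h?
lcm(m, t) ≤ h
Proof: Because m divides i and t divides i, lcm(m, t) divides i. Since i = h, lcm(m, t) divides h. Since h > 0, lcm(m, t) ≤ h.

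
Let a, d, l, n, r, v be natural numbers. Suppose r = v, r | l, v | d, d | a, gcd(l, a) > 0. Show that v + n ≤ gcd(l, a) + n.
r = v and r | l, hence v | l. Since v | d and d | a, v | a. Since v | l, v | gcd(l, a). gcd(l, a) > 0, so v ≤ gcd(l, a). Then v + n ≤ gcd(l, a) + n.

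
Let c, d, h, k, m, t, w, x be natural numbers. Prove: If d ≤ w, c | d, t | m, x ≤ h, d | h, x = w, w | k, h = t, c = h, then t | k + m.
x = w and x ≤ h, therefore w ≤ h. c = h and c | d, thus h | d. Since d | h, d = h. Since d ≤ w, h ≤ w. Because w ≤ h, w = h. Since h = t, w = t. Because w | k, t | k. Since t | m, t | k + m.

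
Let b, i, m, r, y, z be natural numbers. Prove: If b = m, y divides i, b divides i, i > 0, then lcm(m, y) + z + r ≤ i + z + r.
Because b = m and b divides i, m divides i. Since y divides i, lcm(m, y) divides i. Since i > 0, lcm(m, y) ≤ i. Then lcm(m, y) + z ≤ i + z. Then lcm(m, y) + z + r ≤ i + z + r.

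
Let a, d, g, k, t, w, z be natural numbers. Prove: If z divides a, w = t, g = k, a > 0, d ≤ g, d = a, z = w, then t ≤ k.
From z = w and w = t, z = t. Because z divides a, t divides a. Since a > 0, t ≤ a. g = k and d ≤ g, hence d ≤ k. From d = a, a ≤ k. t ≤ a, so t ≤ k.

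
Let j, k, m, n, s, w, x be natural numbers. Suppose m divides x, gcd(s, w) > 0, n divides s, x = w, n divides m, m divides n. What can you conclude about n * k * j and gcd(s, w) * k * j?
n * k * j ≤ gcd(s, w) * k * j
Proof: Since m divides n and n divides m, m = n. From x = w and m divides x, m divides w. Since m = n, n divides w. Because n divides s, n divides gcd(s, w). Since gcd(s, w) > 0, n ≤ gcd(s, w). By multiplying by a non-negative, n * k ≤ gcd(s, w) * k. By multiplying by a non-negative, n * k * j ≤ gcd(s, w) * k * j.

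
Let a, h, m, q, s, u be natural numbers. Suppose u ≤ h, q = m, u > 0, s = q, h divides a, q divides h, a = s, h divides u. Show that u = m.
Since h divides u and u > 0, h ≤ u. Since u ≤ h, u = h. a = s and h divides a, so h divides s. s = q, so h divides q. q divides h, so h = q. Since u = h, u = q. Since q = m, u = m.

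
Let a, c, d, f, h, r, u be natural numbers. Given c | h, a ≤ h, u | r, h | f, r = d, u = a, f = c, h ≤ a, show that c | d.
a ≤ h and h ≤ a, therefore a = h. f = c and h | f, hence h | c. c | h, so h = c. a = h, so a = c. From u = a and u | r, a | r. r = d, so a | d. a = c, so c | d.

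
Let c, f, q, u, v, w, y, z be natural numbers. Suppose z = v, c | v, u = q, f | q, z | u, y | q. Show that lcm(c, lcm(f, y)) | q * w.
u = q and z | u, therefore z | q. z = v, so v | q. c | v, so c | q. Since f | q and y | q, lcm(f, y) | q. c | q, so lcm(c, lcm(f, y)) | q. Then lcm(c, lcm(f, y)) | q * w.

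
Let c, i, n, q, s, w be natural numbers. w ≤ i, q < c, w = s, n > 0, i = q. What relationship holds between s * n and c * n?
s * n < c * n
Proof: w = s and w ≤ i, so s ≤ i. Since i = q, s ≤ q. Since q < c, s < c. Since n > 0, s * n < c * n.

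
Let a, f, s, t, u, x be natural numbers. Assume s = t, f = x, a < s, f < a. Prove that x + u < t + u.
Since f < a and a < s, f < s. f = x, so x < s. From s = t, x < t. Then x + u < t + u.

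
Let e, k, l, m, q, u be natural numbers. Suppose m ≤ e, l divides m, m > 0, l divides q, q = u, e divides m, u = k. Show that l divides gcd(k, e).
q = u and u = k, hence q = k. Since l divides q, l divides k. Because e divides m and m > 0, e ≤ m. m ≤ e, so m = e. Since l divides m, l divides e. Since l divides k, l divides gcd(k, e).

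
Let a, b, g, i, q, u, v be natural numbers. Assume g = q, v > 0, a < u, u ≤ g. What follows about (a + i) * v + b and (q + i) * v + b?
(a + i) * v + b < (q + i) * v + b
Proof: From a < u and u ≤ g, a < g. Since g = q, a < q. Then a + i < q + i. From v > 0, by multiplying by a positive, (a + i) * v < (q + i) * v. Then (a + i) * v + b < (q + i) * v + b.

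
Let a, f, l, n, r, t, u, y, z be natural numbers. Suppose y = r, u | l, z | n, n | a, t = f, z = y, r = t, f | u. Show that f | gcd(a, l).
z = y and y = r, therefore z = r. Since r = t, z = t. From z | n and n | a, z | a. z = t, so t | a. t = f, so f | a. f | u and u | l, therefore f | l. Because f | a, f | gcd(a, l).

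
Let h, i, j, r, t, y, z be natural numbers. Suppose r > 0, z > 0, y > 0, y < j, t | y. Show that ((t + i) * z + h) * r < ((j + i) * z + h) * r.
Since t | y and y > 0, t ≤ y. y < j, so t < j. Then t + i < j + i. Since z > 0, (t + i) * z < (j + i) * z. Then (t + i) * z + h < (j + i) * z + h. Since r > 0, ((t + i) * z + h) * r < ((j + i) * z + h) * r.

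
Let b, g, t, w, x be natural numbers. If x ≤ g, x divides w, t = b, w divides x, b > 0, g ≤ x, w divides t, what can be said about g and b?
g ≤ b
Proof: w divides x and x divides w, hence w = x. Since x ≤ g and g ≤ x, x = g. Since w = x, w = g. t = b and w divides t, hence w divides b. Since w = g, g divides b. From b > 0, g ≤ b.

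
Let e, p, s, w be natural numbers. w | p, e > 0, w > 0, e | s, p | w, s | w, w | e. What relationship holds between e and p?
e = p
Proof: Since e | s and s | w, e | w. Because w > 0, e ≤ w. w | e and e > 0, therefore w ≤ e. Since e ≤ w, e = w. Because w | p and p | w, w = p. Since e = w, e = p.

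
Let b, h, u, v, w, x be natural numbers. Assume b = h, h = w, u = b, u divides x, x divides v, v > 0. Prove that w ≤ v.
b = h and h = w, therefore b = w. u = b and u divides x, hence b divides x. Since b = w, w divides x. x divides v, so w divides v. Since v > 0, w ≤ v.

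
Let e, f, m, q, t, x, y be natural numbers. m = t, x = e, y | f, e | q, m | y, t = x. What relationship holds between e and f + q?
e | f + q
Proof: t = x and x = e, so t = e. m = t and m | y, hence t | y. From y | f, t | f. t = e, so e | f. e | q, so e | f + q.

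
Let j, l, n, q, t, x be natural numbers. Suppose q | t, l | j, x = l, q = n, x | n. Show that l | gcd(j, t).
From x = l and x | n, l | n. q = n and q | t, therefore n | t. l | n, so l | t. Since l | j, l | gcd(j, t).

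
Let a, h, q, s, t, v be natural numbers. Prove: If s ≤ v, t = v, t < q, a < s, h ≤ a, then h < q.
h ≤ a and a < s, thus h < s. Because s ≤ v, h < v. From t = v and t < q, v < q. Since h < v, h < q.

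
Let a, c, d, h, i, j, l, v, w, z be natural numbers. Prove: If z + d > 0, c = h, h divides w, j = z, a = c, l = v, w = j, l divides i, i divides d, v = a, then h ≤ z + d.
w = j and h divides w, thus h divides j. Since j = z, h divides z. a = c and c = h, thus a = h. Because l = v and l divides i, v divides i. i divides d, so v divides d. v = a, so a divides d. Since a = h, h divides d. Since h divides z, h divides z + d. Since z + d > 0, h ≤ z + d.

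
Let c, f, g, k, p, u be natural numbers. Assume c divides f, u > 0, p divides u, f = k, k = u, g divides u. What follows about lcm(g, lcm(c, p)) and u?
lcm(g, lcm(c, p)) ≤ u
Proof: Because f = k and k = u, f = u. Since c divides f, c divides u. Since p divides u, lcm(c, p) divides u. Since g divides u, lcm(g, lcm(c, p)) divides u. u > 0, so lcm(g, lcm(c, p)) ≤ u.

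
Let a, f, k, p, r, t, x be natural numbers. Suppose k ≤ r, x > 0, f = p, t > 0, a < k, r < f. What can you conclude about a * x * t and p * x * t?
a * x * t < p * x * t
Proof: From a < k and k ≤ r, a < r. Since f = p and r < f, r < p. Since a < r, a < p. Since x > 0, by multiplying by a positive, a * x < p * x. From t > 0, by multiplying by a positive, a * x * t < p * x * t.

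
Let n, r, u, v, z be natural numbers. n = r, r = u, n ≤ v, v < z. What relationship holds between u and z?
u < z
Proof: From n = r and r = u, n = u. Because n ≤ v and v < z, n < z. n = u, so u < z.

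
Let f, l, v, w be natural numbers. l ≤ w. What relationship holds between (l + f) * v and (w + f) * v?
(l + f) * v ≤ (w + f) * v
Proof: Because l ≤ w, l + f ≤ w + f. By multiplying by a non-negative, (l + f) * v ≤ (w + f) * v.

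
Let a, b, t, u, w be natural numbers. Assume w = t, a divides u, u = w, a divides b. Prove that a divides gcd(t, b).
From u = w and w = t, u = t. Since a divides u, a divides t. Since a divides b, a divides gcd(t, b).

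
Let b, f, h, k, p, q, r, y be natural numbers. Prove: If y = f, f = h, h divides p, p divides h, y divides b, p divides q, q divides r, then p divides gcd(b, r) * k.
Since y = f and f = h, y = h. Because h divides p and p divides h, h = p. Since y = h, y = p. y divides b, so p divides b. p divides q and q divides r, so p divides r. p divides b, so p divides gcd(b, r). Then p divides gcd(b, r) * k.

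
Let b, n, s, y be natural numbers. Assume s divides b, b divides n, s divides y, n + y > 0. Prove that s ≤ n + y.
s divides b and b divides n, therefore s divides n. s divides y, so s divides n + y. Since n + y > 0, s ≤ n + y.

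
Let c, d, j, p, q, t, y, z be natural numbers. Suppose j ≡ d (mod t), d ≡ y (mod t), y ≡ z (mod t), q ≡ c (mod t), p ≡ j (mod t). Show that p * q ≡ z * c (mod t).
Since p ≡ j (mod t) and j ≡ d (mod t), p ≡ d (mod t). Since d ≡ y (mod t), p ≡ y (mod t). Since y ≡ z (mod t), p ≡ z (mod t). From q ≡ c (mod t), by multiplying congruences, p * q ≡ z * c (mod t).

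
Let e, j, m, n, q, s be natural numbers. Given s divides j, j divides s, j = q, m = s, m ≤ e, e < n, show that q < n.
s divides j and j divides s, so s = j. j = q, so s = q. From m = s and m ≤ e, s ≤ e. e < n, so s < n. s = q, so q < n.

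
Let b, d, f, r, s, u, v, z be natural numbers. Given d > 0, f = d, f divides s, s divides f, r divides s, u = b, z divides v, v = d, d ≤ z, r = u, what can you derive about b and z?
b ≤ z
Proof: From v = d and z divides v, z divides d. From d > 0, z ≤ d. d ≤ z, so d = z. s divides f and f divides s, so s = f. Because f = d, s = d. r = u and r divides s, therefore u divides s. Since s = d, u divides d. Since d > 0, u ≤ d. Since u = b, b ≤ d. Since d = z, b ≤ z.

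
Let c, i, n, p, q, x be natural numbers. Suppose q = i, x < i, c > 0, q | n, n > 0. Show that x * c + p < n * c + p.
q | n and n > 0, so q ≤ n. q = i, so i ≤ n. x < i, so x < n. From c > 0, x * c < n * c. Then x * c + p < n * c + p.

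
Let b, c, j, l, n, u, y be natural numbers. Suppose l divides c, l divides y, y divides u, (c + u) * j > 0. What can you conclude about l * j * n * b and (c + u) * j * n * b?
l * j * n * b ≤ (c + u) * j * n * b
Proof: l divides y and y divides u, hence l divides u. l divides c, so l divides c + u. Then l * j divides (c + u) * j. Since (c + u) * j > 0, l * j ≤ (c + u) * j. By multiplying by a non-negative, l * j * n ≤ (c + u) * j * n. By multiplying by a non-negative, l * j * n * b ≤ (c + u) * j * n * b.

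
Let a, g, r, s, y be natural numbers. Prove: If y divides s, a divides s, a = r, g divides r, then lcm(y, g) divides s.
a = r and a divides s, thus r divides s. g divides r, so g divides s. Since y divides s, lcm(y, g) divides s.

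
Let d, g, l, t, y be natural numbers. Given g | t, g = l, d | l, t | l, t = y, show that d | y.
g = l and g | t, therefore l | t. t | l, so l = t. t = y, so l = y. Since d | l, d | y.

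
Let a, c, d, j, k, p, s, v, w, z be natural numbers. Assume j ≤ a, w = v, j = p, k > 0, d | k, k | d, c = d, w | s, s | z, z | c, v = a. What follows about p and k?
p ≤ k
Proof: From j = p and j ≤ a, p ≤ a. w = v and w | s, therefore v | s. Since v = a, a | s. Since s | z, a | z. Because d | k and k | d, d = k. Since c = d and z | c, z | d. d = k, so z | k. Since a | z, a | k. k > 0, so a ≤ k. Since p ≤ a, p ≤ k.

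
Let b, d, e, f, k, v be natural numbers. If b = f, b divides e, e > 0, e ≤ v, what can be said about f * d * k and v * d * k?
f * d * k ≤ v * d * k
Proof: b divides e and e > 0, therefore b ≤ e. b = f, so f ≤ e. e ≤ v, so f ≤ v. By multiplying by a non-negative, f * d ≤ v * d. By multiplying by a non-negative, f * d * k ≤ v * d * k.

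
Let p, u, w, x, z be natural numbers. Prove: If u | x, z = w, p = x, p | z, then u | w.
p = x and p | z, so x | z. Since z = w, x | w. From u | x, u | w.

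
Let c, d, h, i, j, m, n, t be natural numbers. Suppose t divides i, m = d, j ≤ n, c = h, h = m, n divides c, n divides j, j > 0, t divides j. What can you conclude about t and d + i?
t divides d + i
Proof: From n divides j and j > 0, n ≤ j. Since j ≤ n, n = j. c = h and h = m, therefore c = m. n divides c, so n divides m. m = d, so n divides d. Since n = j, j divides d. Since t divides j, t divides d. Since t divides i, t divides d + i.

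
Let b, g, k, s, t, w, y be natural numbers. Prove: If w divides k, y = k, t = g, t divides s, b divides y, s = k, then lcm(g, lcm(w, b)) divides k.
Because s = k and t divides s, t divides k. t = g, so g divides k. y = k and b divides y, thus b divides k. Because w divides k, lcm(w, b) divides k. g divides k, so lcm(g, lcm(w, b)) divides k.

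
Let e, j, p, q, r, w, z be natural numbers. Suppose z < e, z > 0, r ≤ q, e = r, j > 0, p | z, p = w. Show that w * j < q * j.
Since p | z and z > 0, p ≤ z. Because z < e, p < e. Since p = w, w < e. Since e = r, w < r. r ≤ q, so w < q. j > 0, so w * j < q * j.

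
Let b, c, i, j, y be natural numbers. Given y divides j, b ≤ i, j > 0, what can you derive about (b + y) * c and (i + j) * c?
(b + y) * c ≤ (i + j) * c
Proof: From y divides j and j > 0, y ≤ j. From b ≤ i, b + y ≤ i + j. By multiplying by a non-negative, (b + y) * c ≤ (i + j) * c.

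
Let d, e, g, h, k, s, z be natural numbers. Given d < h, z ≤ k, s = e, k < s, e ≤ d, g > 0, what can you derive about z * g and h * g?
z * g < h * g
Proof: s = e and k < s, so k < e. e ≤ d, so k < d. Since z ≤ k, z < d. Because d < h, z < h. Combining with g > 0, by multiplying by a positive, z * g < h * g.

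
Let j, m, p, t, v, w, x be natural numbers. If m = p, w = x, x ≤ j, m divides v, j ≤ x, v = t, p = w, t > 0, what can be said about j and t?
j ≤ t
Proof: x ≤ j and j ≤ x, so x = j. From w = x, w = j. Since m = p and p = w, m = w. m divides v, so w divides v. Since v = t, w divides t. t > 0, so w ≤ t. w = j, so j ≤ t.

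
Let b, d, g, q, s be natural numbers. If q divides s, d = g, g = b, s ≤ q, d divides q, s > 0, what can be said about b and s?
b divides s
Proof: Since q divides s and s > 0, q ≤ s. Since s ≤ q, q = s. d = g and g = b, so d = b. Since d divides q, b divides q. q = s, so b divides s.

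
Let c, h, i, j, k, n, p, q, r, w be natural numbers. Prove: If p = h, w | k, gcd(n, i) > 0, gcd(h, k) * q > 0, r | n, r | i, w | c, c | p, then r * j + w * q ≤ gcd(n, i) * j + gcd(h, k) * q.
r | n and r | i, hence r | gcd(n, i). Since gcd(n, i) > 0, r ≤ gcd(n, i). Then r * j ≤ gcd(n, i) * j. p = h and c | p, hence c | h. w | c, so w | h. Because w | k, w | gcd(h, k). Then w * q | gcd(h, k) * q. gcd(h, k) * q > 0, so w * q ≤ gcd(h, k) * q. Since r * j ≤ gcd(n, i) * j, r * j + w * q ≤ gcd(n, i) * j + gcd(h, k) * q.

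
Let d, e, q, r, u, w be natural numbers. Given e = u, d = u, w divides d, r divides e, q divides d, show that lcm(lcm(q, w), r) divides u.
From q divides d and w divides d, lcm(q, w) divides d. d = u, so lcm(q, w) divides u. Since e = u and r divides e, r divides u. lcm(q, w) divides u, so lcm(lcm(q, w), r) divides u.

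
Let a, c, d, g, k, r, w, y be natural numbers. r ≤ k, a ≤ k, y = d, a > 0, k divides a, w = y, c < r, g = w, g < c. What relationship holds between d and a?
d < a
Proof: k divides a and a > 0, hence k ≤ a. Since a ≤ k, k = a. g = w and w = y, so g = y. Since y = d, g = d. g < c and c < r, therefore g < r. g = d, so d < r. r ≤ k, so d < k. k = a, so d < a.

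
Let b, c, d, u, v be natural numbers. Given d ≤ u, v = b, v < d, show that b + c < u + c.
v = b and v < d, thus b < d. From d ≤ u, b < u. Then b + c < u + c.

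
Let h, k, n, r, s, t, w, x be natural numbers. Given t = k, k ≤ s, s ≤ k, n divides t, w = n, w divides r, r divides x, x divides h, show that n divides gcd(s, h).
Since k ≤ s and s ≤ k, k = s. Since t = k, t = s. From n divides t, n divides s. Since w = n and w divides r, n divides r. Since r divides x, n divides x. Since x divides h, n divides h. n divides s, so n divides gcd(s, h).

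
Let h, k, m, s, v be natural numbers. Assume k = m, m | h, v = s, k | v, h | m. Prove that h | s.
Since m | h and h | m, m = h. Since k = m and k | v, m | v. Since m = h, h | v. v = s, so h | s.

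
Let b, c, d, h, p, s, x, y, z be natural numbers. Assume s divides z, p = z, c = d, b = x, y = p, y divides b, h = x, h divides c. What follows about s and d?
s divides d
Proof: y = p and y divides b, thus p divides b. Since b = x, p divides x. h = x and h divides c, so x divides c. Since p divides x, p divides c. Since c = d, p divides d. p = z, so z divides d. Since s divides z, s divides d.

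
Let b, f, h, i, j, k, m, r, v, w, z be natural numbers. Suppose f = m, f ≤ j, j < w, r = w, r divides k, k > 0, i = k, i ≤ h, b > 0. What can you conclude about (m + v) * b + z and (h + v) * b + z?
(m + v) * b + z < (h + v) * b + z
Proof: From f ≤ j and j < w, f < w. f = m, so m < w. r = w and r divides k, so w divides k. Because k > 0, w ≤ k. From i = k and i ≤ h, k ≤ h. Since w ≤ k, w ≤ h. Since m < w, m < h. Then m + v < h + v. Using b > 0 and multiplying by a positive, (m + v) * b < (h + v) * b. Then (m + v) * b + z < (h + v) * b + z.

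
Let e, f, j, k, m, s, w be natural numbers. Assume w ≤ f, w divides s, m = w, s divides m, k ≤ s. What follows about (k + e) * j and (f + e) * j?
(k + e) * j ≤ (f + e) * j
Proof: Because m = w and s divides m, s divides w. Since w divides s, s = w. Since k ≤ s, k ≤ w. Since w ≤ f, k ≤ f. Then k + e ≤ f + e. By multiplying by a non-negative, (k + e) * j ≤ (f + e) * j.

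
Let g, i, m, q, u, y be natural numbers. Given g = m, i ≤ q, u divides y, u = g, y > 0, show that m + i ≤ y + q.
u = g and u divides y, thus g divides y. y > 0, so g ≤ y. Since g = m, m ≤ y. i ≤ q, so m + i ≤ y + q.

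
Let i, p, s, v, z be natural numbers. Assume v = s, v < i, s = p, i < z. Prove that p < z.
Because v = s and v < i, s < i. s = p, so p < i. i < z, so p < z.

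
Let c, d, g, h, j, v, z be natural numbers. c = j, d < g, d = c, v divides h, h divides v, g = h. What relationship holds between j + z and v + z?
j + z < v + z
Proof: h divides v and v divides h, thus h = v. g = h, so g = v. Since d = c and c = j, d = j. From d < g, j < g. Since g = v, j < v. Then j + z < v + z.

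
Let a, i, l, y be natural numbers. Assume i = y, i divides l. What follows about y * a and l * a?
y * a divides l * a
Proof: From i = y and i divides l, y divides l. Then y * a divides l * a.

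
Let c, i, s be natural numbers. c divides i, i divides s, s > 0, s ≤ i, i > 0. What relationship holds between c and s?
c ≤ s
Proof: Because i divides s and s > 0, i ≤ s. Since s ≤ i, i = s. c divides i and i > 0, thus c ≤ i. Since i = s, c ≤ s.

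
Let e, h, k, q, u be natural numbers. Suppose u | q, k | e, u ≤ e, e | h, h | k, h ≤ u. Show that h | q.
h | k and k | e, so h | e. e | h, so e = h. Because u ≤ e, u ≤ h. Because h ≤ u, u = h. u | q, so h | q.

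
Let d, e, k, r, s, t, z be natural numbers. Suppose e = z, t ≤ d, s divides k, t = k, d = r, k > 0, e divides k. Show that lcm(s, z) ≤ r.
e = z and e divides k, so z divides k. s divides k, so lcm(s, z) divides k. k > 0, so lcm(s, z) ≤ k. Since t = k and t ≤ d, k ≤ d. Since d = r, k ≤ r. lcm(s, z) ≤ k, so lcm(s, z) ≤ r.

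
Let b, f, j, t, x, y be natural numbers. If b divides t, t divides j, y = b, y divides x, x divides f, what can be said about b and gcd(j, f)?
b divides gcd(j, f)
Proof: From b divides t and t divides j, b divides j. y divides x and x divides f, so y divides f. y = b, so b divides f. b divides j, so b divides gcd(j, f).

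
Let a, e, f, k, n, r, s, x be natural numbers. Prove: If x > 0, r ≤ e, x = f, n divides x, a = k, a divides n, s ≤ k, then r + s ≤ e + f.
a divides n and n divides x, so a divides x. a = k, so k divides x. x > 0, so k ≤ x. s ≤ k, so s ≤ x. Since x = f, s ≤ f. r ≤ e, so r + s ≤ e + f.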